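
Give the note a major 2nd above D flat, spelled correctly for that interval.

D up a major second is E, so the target letter is E.
From Db, a major second is 2 semitones up: Eb.

Eb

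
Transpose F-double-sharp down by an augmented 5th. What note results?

B

A fifth below F lands on the letter B.
An augmented fifth spans 8 semitones, so F## moves to pitch class 11. On the letter B that is B.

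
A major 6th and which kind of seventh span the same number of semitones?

diminished

A major sixth spans 9 semitones.
A seventh spanning 9 semitones is diminished (the major seventh is 11).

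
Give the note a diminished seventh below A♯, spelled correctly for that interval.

B##

A down a major seventh is Bb, so the target letter is B.
From A#, a diminished seventh is 9 semitones down: B##.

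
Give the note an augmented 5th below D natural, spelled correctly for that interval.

Gb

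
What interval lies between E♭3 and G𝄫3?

diminished third

The letter names run E→G, a span of 2 letter steps, so the interval is some kind of third.
Eb to Gbb is 2 semitones. A major third is 4, so 2 makes it diminished.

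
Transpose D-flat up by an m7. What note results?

Cb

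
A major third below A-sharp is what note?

F#

A down a major third is F, so the target letter is F.
From A#, a major third is 4 semitones down: F#.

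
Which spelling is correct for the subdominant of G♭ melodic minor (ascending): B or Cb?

Each scale degree takes a distinct letter name. Degree 4 of a scale on G must use the letter C.
Cb and B are enharmonically the same pitch, but only Cb uses the letter C, so it is the correct spelling here.

Cb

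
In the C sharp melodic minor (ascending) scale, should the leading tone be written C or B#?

Each scale degree takes a distinct letter name. Degree 7 of a scale on C must use the letter B.
B# and C are enharmonically the same pitch, but only B# uses the letter B, so it is the correct spelling here.

B#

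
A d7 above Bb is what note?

B up a major seventh is A#, so the target letter is A.
From Bb, a diminished seventh is 9 semitones up: Abb.

Abb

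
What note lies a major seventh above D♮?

D up a major seventh is C#, so the target letter is C.
From D, a major seventh is 11 semitones up: C#.

C#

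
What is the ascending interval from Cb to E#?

doubly augmented third

The letter names run C→E, a span of 2 letter steps, so the interval is some kind of third.
Cb to E# is 6 semitones. A major third is 4, so 6 makes it doubly augmented.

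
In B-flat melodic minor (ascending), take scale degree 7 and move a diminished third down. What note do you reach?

F##

Scale degree 7 of Bb melodic minor (ascending) is A.
A diminished third (2 semitones) below A lands on the letter F, giving F##.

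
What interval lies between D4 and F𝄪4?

The letter names run D→F, a span of 2 letter steps, so the interval is some kind of third.
D to F## is 5 semitones. A major third is 4, so 5 makes it augmented.

augmented third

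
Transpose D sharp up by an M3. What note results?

F##

D up a major third is F#, so the target letter is F.
From D#, a major third is 4 semitones up: F##.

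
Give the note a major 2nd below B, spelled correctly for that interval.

B down a major second is A, so the target letter is A.
From B, a major second is 2 semitones down: A.

A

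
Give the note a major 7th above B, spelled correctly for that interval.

A seventh above B lands on the letter A.
A major seventh spans 11 semitones, so B moves to pitch class 10. On the letter A that is A#.

A#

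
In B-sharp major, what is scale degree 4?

E#

Degree 4 takes the letter 3 steps above B, which is E.
In major, degree 4 sits 5 semitones above the tonic. B# + 5 semitones is pitch class 5, spelled on E as E#.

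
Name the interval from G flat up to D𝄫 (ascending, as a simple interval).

The letter names run G→D, a span of 4 letter steps, so the interval is some kind of fifth.
Gb to Dbb is 6 semitones. A perfect fifth is 7, so 6 makes it diminished.

diminished fifth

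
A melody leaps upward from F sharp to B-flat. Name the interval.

diminished fourth

The letter names run F→B, a span of 3 letter steps, so the interval is some kind of fourth.
F# to Bb is 4 semitones. A perfect fourth is 5, so 4 makes it diminished.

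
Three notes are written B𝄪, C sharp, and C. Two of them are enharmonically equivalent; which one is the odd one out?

In 12-tone equal temperament, enharmonic equivalents share a pitch class. B## is pitch class 1; C# is pitch class 1; C is pitch class 0.
B## and C# share pitch class 1, while C is pitch class 0.

C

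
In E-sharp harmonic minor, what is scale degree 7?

The E# harmonic minor scale runs E# F## G# A# B# C# D##.
Degree 7 is D##.

D##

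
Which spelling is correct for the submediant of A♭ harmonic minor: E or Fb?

Each scale degree takes a distinct letter name. Degree 6 of a scale on A must use the letter F.
Fb and E are enharmonically the same pitch, but only Fb uses the letter F, so it is the correct spelling here.

Fb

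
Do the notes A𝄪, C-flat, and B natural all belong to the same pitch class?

Yes

A## is pitch class 11; Cb is pitch class 11; B is pitch class 11.
All spellings map to pitch class 11, so they are enharmonically equivalent.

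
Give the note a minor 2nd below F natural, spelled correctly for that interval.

A second below F lands on the letter E.
A minor second spans 1 semitone, so F moves to pitch class 4. On the letter E that is E.

E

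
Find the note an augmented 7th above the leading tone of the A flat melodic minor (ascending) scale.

The leading tone of Ab melodic minor (ascending) is G.
An augmented seventh (12 semitones) above G lands on the letter F, giving F##.

F##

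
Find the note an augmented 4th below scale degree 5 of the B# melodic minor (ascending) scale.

C#

Scale degree 5 of B# melodic minor (ascending) is F##.
An augmented fourth (6 semitones) below F## lands on the letter C, giving C#.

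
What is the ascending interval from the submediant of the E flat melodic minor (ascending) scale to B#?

The submediant of Eb melodic minor (ascending) is C.
C up to B#: letters C→B make it a seventh; 12 semitones makes it augmented.

augmented seventh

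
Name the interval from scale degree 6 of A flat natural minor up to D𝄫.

minor sixth

Scale degree 6 of Ab natural minor is Fb.
Fb up to Dbb: letters F→D make it a sixth; 8 semitones makes it minor.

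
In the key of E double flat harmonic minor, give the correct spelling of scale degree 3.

Gbb

The Ebb harmonic minor scale runs Ebb Fb Gbb Abb Bbb Cbb Db.
Degree 3 is Gbb.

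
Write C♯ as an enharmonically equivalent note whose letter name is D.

Db

Plain D sits 1 semitone above C#, so on the letter D the same pitch needs a flat: Db.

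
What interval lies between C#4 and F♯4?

perfect fourth

Counting letters C–D–E–F gives a fourth.
C#→F# = 5 semitones, exactly the perfect fourth.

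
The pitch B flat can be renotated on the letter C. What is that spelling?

Bb is pitch class 10. The letter C alone is pitch class 0.
To reach pitch class 10 from C requires an offset of -2 semitones, i.e. double flat: Cbb.

Cbb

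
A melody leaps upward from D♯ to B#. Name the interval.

major sixth

Counting letters D–E–F–G–A–B gives a sixth.
D#→B# = 9 semitones, exactly the major sixth.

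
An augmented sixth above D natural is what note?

B#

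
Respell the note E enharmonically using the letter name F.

Fb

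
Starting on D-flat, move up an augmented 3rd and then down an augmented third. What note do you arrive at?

Db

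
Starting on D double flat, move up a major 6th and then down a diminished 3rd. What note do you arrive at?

G

A major sixth up from Dbb is Bbb (letter B, 9 semitones up).
A diminished third down from Bbb is G (letter G, 2 semitones down).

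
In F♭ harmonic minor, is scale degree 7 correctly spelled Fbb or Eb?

Eb

Each scale degree takes a distinct letter name. Degree 7 of a scale on F must use the letter E.
Eb and Fbb are enharmonically the same pitch, but only Eb uses the letter E, so it is the correct spelling here.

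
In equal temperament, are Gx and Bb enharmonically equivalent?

Two spellings are enharmonically equivalent only if they share a pitch class.
Here G## → 9, Bb → 10; 9 ≠ 10, so they are not.

No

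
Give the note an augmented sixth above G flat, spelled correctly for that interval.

E

A sixth above G lands on the letter E.
An augmented sixth spans 10 semitones, so Gb moves to pitch class 4. On the letter E that is E.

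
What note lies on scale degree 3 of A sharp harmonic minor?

The A# harmonic minor scale runs A# B# C# D# E# F# G##.
Degree 3 is C#.

C#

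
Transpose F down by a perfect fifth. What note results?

A fifth below F lands on the letter B.
A perfect fifth spans 7 semitones, so F moves to pitch class 10. On the letter B that is Bb.

Bb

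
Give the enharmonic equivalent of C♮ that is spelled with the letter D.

Plain D sits 2 semitones above C, so on the letter D the same pitch needs a double flat: Dbb.

Dbb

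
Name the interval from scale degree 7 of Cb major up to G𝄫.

diminished sixth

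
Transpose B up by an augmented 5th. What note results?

F##

A fifth above B lands on the letter F.
An augmented fifth spans 8 semitones, so B moves to pitch class 7. On the letter F that is F##.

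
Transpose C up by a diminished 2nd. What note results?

Dbb

C up a major second is D, so the target letter is D.
From C, a diminished second is 0 semitones up: Dbb.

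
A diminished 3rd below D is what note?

B#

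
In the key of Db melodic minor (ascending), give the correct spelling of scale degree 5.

The Db melodic minor (ascending) scale runs Db Eb Fb Gb Ab Bb C.
Degree 5 is Ab.

Ab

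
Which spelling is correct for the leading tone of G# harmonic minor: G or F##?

F##

Each scale degree takes a distinct letter name. Degree 7 of a scale on G must use the letter F.
F## and G are enharmonically the same pitch, but only F## uses the letter F, so it is the correct spelling here.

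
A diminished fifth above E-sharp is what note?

B

A fifth above E lands on the letter B.
A diminished fifth spans 6 semitones, so E# moves to pitch class 11. On the letter B that is B.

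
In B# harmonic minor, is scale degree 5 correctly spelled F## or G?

F##

Each scale degree takes a distinct letter name. Degree 5 of a scale on B must use the letter F.
F## and G are enharmonically the same pitch, but only F## uses the letter F, so it is the correct spelling here.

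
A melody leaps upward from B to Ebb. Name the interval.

The letter names run B→E, a span of 3 letter steps, so the interval is some kind of fourth.
B to Ebb is 3 semitones. A perfect fourth is 5, so 3 makes it doubly diminished.

doubly diminished fourth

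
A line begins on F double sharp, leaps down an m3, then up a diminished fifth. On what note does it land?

A#

A minor third down from F## is D## (letter D, 3 semitones down).
A diminished fifth up from D## is A# (letter A, 6 semitones up).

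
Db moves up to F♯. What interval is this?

The letter names run D→F, a span of 2 letter steps, so the interval is some kind of third.
Db to F# is 5 semitones. A major third is 4, so 5 makes it augmented.

augmented third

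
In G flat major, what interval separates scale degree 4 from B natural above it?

Scale degree 4 of Gb major is Cb.
Cb up to B: letters C→B make it a seventh; 12 semitones makes it augmented.

augmented seventh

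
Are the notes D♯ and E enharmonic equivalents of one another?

No

Two spellings are enharmonically equivalent only if they share a pitch class.
Here D# → 3, E → 4; 3 ≠ 4, so they are not.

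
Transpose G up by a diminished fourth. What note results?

G up a perfect fourth is C, so the target letter is C.
From G, a diminished fourth is 4 semitones up: Cb.

Cb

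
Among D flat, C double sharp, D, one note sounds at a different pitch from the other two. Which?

Db

In 12-tone equal temperament, enharmonic equivalents share a pitch class. Db is pitch class 1; C## is pitch class 2; D is pitch class 2.
C## and D share pitch class 2, while Db is pitch class 1.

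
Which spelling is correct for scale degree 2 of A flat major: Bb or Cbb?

Bb

Each scale degree takes a distinct letter name. Degree 2 of a scale on A must use the letter B.
Bb and Cbb are enharmonically the same pitch, but only Bb uses the letter B, so it is the correct spelling here.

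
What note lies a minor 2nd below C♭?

Bb

C down a major second is Bb, so the target letter is B.
From Cb, a minor second is 1 semitone down: Bb.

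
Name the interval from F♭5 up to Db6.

The letter names run F→D, a span of 5 letter steps, so the interval is some kind of sixth.
Fb to Db is 9 semitones. A major sixth is 9, so 9 makes it major.

major sixth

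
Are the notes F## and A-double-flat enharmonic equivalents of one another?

Yes

F## = pitch class 7 and Abb = pitch class 7 — the same pitch class, so they are enharmonic equivalents.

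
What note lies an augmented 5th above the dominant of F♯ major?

G##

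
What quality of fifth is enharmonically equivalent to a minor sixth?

A minor sixth spans 8 semitones.
A fifth spanning 8 semitones is augmented (the perfect fifth is 7).

augmented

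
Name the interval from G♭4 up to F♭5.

Counting letters G–A–B–C–D–E–F gives a seventh.
Gb→Fb = 10 semitones, 1 narrower than the major seventh (11), so minor.

minor seventh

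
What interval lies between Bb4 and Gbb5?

diminished sixth

Counting letters B–C–D–E–F–G gives a sixth.
Bb→Gbb = 7 semitones, 2 narrower than the major sixth (9), so diminished.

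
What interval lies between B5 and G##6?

augmented sixth

Counting letters B–C–D–E–F–G gives a sixth.
B→G## = 10 semitones, 1 wider than the major sixth (9), so augmented.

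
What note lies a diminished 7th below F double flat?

A seventh below F lands on the letter G.
A diminished seventh spans 9 semitones, so Fbb moves to pitch class 6. On the letter G that is Gb.

Gb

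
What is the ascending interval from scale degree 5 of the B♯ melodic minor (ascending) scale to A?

diminished third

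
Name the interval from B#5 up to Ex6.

Counting letters B–C–D–E gives a fourth.
B#→E## = 6 semitones, 1 wider than the perfect fourth (5), so augmented.

augmented fourth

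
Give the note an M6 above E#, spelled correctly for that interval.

E up a major sixth is C#, so the target letter is C.
From E#, a major sixth is 9 semitones up: C##.

C##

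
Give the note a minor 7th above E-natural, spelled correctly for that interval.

D

A seventh above E lands on the letter D.
A minor seventh spans 10 semitones, so E moves to pitch class 2. On the letter D that is D.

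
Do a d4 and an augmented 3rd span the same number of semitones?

A diminished fourth spans 4 semitones; an augmented third spans 5.
The spans differ, so they are not enharmonic equivalents.

No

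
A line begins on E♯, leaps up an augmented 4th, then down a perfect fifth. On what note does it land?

D##

An augmented fourth up from E# is A## (letter A, 6 semitones up).
A perfect fifth down from A## is D## (letter D, 7 semitones down).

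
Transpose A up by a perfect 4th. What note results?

A up a perfect fourth is D, so the target letter is D.
From A, a perfect fourth is 5 semitones up: D.

D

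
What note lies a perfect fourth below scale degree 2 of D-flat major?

Bb

Scale degree 2 of Db major is Eb.
A perfect fourth (5 semitones) below Eb lands on the letter B, giving Bb.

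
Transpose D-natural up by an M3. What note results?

F#

A third above D lands on the letter F.
A major third spans 4 semitones, so D moves to pitch class 6. On the letter F that is F#.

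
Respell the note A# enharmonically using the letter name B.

Plain B sits 1 semitone above A#, so on the letter B the same pitch needs a flat: Bb.

Bb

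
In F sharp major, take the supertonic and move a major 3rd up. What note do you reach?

The supertonic of F# major is G#.
A major third (4 semitones) above G# lands on the letter B, giving B#.

B#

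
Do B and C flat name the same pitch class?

B = pitch class 11 and Cb = pitch class 11 — the same pitch class, so they are enharmonic equivalents.

Yes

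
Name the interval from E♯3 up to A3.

diminished fourth

The letter names run E→A, a span of 3 letter steps, so the interval is some kind of fourth.
E# to A is 4 semitones. A perfect fourth is 5, so 4 makes it diminished.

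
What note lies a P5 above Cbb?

C up a perfect fifth is G, so the target letter is G.
From Cbb, a perfect fifth is 7 semitones up: Gbb.

Gbb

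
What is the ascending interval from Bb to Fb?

diminished fifth

The letter names run B→F, a span of 4 letter steps, so the interval is some kind of fifth.
Bb to Fb is 6 semitones. A perfect fifth is 7, so 6 makes it diminished.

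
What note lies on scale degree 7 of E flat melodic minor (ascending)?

D

The Eb melodic minor (ascending) scale runs Eb F Gb Ab Bb C D.
Degree 7 is D.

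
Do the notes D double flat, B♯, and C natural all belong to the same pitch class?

Yes

Dbb is pitch class 0; B# is pitch class 0; C is pitch class 0.
All spellings map to pitch class 0, so they are enharmonically equivalent.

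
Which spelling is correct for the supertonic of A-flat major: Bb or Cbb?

Bb

Each scale degree takes a distinct letter name. Degree 2 of a scale on A must use the letter B.
Bb and Cbb are enharmonically the same pitch, but only Bb uses the letter B, so it is the correct spelling here.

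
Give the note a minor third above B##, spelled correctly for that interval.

D##

A third above B lands on the letter D.
A minor third spans 3 semitones, so B## moves to pitch class 4. On the letter D that is D##.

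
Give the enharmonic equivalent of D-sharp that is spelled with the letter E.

Plain E sits 1 semitone above D#, so on the letter E the same pitch needs a flat: Eb.

Eb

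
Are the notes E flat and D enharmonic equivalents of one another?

No

Eb is pitch class 3; D is pitch class 2.
The pitch classes differ (3 vs. 2), so they are not enharmonic equivalents.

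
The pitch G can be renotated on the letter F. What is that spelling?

G is pitch class 7. The letter F alone is pitch class 5.
To reach pitch class 7 from F requires an offset of +2 semitones, i.e. double sharp: F##.

F##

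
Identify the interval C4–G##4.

The letter names run C→G, a span of 4 letter steps, so the interval is some kind of fifth.
C to G## is 9 semitones. A perfect fifth is 7, so 9 makes it doubly augmented.

doubly augmented fifth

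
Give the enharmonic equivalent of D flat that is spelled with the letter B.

B##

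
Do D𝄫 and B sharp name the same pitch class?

Dbb is pitch class 0; B# is pitch class 0.
All spellings map to pitch class 0, so they are enharmonically equivalent.

Yes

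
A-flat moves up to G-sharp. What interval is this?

augmented seventh

The letter names run A→G, a span of 6 letter steps, so the interval is some kind of seventh.
Ab to G# is 12 semitones. A major seventh is 11, so 12 makes it augmented.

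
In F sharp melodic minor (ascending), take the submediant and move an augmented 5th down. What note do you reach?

The submediant of F# melodic minor (ascending) is D#.
An augmented fifth (8 semitones) below D# lands on the letter G, giving G.

G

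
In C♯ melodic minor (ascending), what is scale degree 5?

The C# melodic minor (ascending) scale runs C# D# E F# G# A# B#.
Degree 5 is G#.

G#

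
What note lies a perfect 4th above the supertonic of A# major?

E#

The supertonic of A# major is B#.
A perfect fourth (5 semitones) above B# lands on the letter E, giving E#.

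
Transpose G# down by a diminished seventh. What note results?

A seventh below G lands on the letter A.
A diminished seventh spans 9 semitones, so G# moves to pitch class 11. On the letter A that is A##.

A##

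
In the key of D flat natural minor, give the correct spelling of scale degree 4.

Gb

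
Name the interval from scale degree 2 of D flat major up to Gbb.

Scale degree 2 of Db major is Eb.
Eb up to Gbb: letters E→G make it a third; 2 semitones makes it diminished.

diminished third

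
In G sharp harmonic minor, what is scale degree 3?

The G# harmonic minor scale runs G# A# B C# D# E F##.
Degree 3 is B.

B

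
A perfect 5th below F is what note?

Bb

F down a perfect fifth is Bb, so the target letter is B.
From F, a perfect fifth is 7 semitones down: Bb.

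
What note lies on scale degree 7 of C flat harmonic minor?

Degree 7 takes the letter 6 steps above C, which is B.
In harmonic minor, degree 7 sits 11 semitones above the tonic. Cb + 11 semitones is pitch class 10, spelled on B as Bb.

Bb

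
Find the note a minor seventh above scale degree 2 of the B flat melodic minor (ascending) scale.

Scale degree 2 of Bb melodic minor (ascending) is C.
A minor seventh (10 semitones) above C lands on the letter B, giving Bb.

Bb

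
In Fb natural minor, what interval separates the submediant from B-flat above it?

The submediant of Fb natural minor is Dbb.
Dbb up to Bb: letters D→B make it a sixth; 10 semitones makes it augmented.

augmented sixth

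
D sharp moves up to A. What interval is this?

The letter names run D→A, a span of 4 letter steps, so the interval is some kind of fifth.
D# to A is 6 semitones. A perfect fifth is 7, so 6 makes it diminished.

diminished fifth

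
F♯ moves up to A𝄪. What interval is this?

The letter names run F→A, a span of 2 letter steps, so the interval is some kind of third.
F# to A## is 5 semitones. A major third is 4, so 5 makes it augmented.

augmented third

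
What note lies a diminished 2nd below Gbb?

F

G down a major second is F, so the target letter is F.
From Gbb, a diminished second is 0 semitones down: F.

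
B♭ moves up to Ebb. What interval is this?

The letter names run B→E, a span of 3 letter steps, so the interval is some kind of fourth.
Bb to Ebb is 4 semitones. A perfect fourth is 5, so 4 makes it diminished.

diminished fourth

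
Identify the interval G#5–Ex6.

augmented sixth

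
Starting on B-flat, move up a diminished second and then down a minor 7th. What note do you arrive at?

Dbb

A diminished second up from Bb is Cbb (letter C, 0 semitones up).
A minor seventh down from Cbb is Dbb (letter D, 10 semitones down).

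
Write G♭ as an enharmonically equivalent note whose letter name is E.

E##

Gb is pitch class 6. The letter E alone is pitch class 4.
To reach pitch class 6 from E requires an offset of +2 semitones, i.e. double sharp: E##.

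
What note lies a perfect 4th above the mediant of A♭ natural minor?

Fb

The mediant of Ab natural minor is Cb.
A perfect fourth (5 semitones) above Cb lands on the letter F, giving Fb.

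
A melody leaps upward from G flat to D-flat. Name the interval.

perfect fifth

Counting letters G–A–B–C–D gives a fifth.
Gb→Db = 7 semitones, exactly the perfect fifth.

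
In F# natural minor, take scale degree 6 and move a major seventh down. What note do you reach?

Eb

Scale degree 6 of F# natural minor is D.
A major seventh (11 semitones) below D lands on the letter E, giving Eb.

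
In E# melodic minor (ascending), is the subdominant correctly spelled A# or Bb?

A#

Each scale degree takes a distinct letter name. Degree 4 of a scale on E must use the letter A.
A# and Bb are enharmonically the same pitch, but only A# uses the letter A, so it is the correct spelling here.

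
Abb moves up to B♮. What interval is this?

doubly augmented second

The letter names run A→B, a span of 1 letter step, so the interval is some kind of second.
Abb to B is 4 semitones. A major second is 2, so 4 makes it doubly augmented.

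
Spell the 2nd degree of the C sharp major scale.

Degree 2 takes the letter 1 step above C, which is D.
In major, degree 2 sits 2 semitones above the tonic. C# + 2 semitones is pitch class 3, spelled on D as D#.

D#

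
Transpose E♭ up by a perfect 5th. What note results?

E up a perfect fifth is B, so the target letter is B.
From Eb, a perfect fifth is 7 semitones up: Bb.

Bb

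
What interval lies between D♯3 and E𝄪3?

The letter names run D→E, a span of 1 letter step, so the interval is some kind of second.
D# to E## is 3 semitones. A major second is 2, so 3 makes it augmented.

augmented second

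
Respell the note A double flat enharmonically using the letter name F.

F##

Plain F sits 2 semitones below Abb, so on the letter F the same pitch needs a double sharp: F##.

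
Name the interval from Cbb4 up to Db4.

augmented second

Counting letters C–D gives a second.
Cbb→Db = 3 semitones, 1 wider than the major second (2), so augmented.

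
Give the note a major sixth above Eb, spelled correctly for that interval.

C

A sixth above E lands on the letter C.
A major sixth spans 9 semitones, so Eb moves to pitch class 0. On the letter C that is C.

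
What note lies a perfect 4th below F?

A fourth below F lands on the letter C.
A perfect fourth spans 5 semitones, so F moves to pitch class 0. On the letter C that is C.

C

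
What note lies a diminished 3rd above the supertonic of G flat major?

The supertonic of Gb major is Ab.
A diminished third (2 semitones) above Ab lands on the letter C, giving Cbb.

Cbb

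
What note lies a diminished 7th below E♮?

E down a major seventh is F, so the target letter is F.
From E, a diminished seventh is 9 semitones down: F##.

F##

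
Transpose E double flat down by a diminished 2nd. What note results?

D

E down a major second is D, so the target letter is D.
From Ebb, a diminished second is 0 semitones down: D.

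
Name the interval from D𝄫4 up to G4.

Counting letters D–E–F–G gives a fourth.
Dbb→G = 7 semitones, 2 wider than the perfect fourth (5), so doubly augmented.

doubly augmented fourth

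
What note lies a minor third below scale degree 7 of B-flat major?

Scale degree 7 of Bb major is A.
A minor third (3 semitones) below A lands on the letter F, giving F#.

F#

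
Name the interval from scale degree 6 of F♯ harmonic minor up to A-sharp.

augmented fifth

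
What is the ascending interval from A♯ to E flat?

doubly diminished fifth

The letter names run A→E, a span of 4 letter steps, so the interval is some kind of fifth.
A# to Eb is 5 semitones. A perfect fifth is 7, so 5 makes it doubly diminished.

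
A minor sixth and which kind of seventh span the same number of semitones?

A minor sixth spans 8 semitones.
A seventh spanning 8 semitones is doubly diminished (the major seventh is 11).

doubly diminished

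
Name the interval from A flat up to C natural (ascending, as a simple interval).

major third

The letter names run A→C, a span of 2 letter steps, so the interval is some kind of third.
Ab to C is 4 semitones. A major third is 4, so 4 makes it major.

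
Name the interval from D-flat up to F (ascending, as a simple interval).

Counting letters D–E–F gives a third.
Db→F = 4 semitones, exactly the major third.

major third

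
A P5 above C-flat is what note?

Gb

C up a perfect fifth is G, so the target letter is G.
From Cb, a perfect fifth is 7 semitones up: Gb.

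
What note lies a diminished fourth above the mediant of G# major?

E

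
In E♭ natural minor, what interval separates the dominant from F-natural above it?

perfect fifth

The dominant of Eb natural minor is Bb.
Bb up to F: letters B→F make it a fifth; 7 semitones makes it perfect.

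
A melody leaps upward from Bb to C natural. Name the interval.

major second

The letter names run B→C, a span of 1 letter step, so the interval is some kind of second.
Bb to C is 2 semitones. A major second is 2, so 2 makes it major.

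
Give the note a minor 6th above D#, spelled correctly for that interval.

B

A sixth above D lands on the letter B.
A minor sixth spans 8 semitones, so D# moves to pitch class 11. On the letter B that is B.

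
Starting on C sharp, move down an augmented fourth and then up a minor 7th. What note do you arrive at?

F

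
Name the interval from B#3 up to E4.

Counting letters B–C–D–E gives a fourth.
B#→E = 4 semitones, 1 narrower than the perfect fourth (5), so diminished.

diminished fourth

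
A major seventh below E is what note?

F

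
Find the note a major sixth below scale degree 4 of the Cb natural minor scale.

Abb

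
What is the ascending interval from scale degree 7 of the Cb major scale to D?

Scale degree 7 of Cb major is Bb.
Bb up to D: letters B→D make it a third; 4 semitones makes it major.

major third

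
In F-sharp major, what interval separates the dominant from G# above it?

perfect fifth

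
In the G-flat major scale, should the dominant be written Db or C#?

Db

Each scale degree takes a distinct letter name. Degree 5 of a scale on G must use the letter D.
Db and C# are enharmonically the same pitch, but only Db uses the letter D, so it is the correct spelling here.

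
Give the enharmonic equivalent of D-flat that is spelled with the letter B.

Plain B sits 2 semitones below Db, so on the letter B the same pitch needs a double sharp: B##.

B##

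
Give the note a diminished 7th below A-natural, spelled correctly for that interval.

B#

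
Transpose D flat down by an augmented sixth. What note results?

Fbb

D down a major sixth is F, so the target letter is F.
From Db, an augmented sixth is 10 semitones down: Fbb.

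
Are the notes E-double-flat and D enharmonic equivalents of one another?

Yes

Ebb = pitch class 2 and D = pitch class 2 — the same pitch class, so they are enharmonic equivalents.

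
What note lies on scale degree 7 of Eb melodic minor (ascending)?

Degree 7 takes the letter 6 steps above E, which is D.
In melodic minor (ascending), degree 7 sits 11 semitones above the tonic. Eb + 11 semitones is pitch class 2, spelled on D as D.

D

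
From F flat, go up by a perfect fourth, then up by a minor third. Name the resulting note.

Dbb

A perfect fourth up from Fb is Bbb (letter B, 5 semitones up).
A minor third up from Bbb is Dbb (letter D, 3 semitones up).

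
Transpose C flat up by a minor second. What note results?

Dbb

C up a major second is D, so the target letter is D.
From Cb, a minor second is 1 semitone up: Dbb.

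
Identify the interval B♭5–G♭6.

minor sixth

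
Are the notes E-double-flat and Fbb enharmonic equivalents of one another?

Two spellings are enharmonically equivalent only if they share a pitch class.
Here Ebb → 2, Fbb → 3; 2 ≠ 3, so they are not.

No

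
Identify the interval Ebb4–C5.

augmented sixth

Counting letters E–F–G–A–B–C gives a sixth.
Ebb→C = 10 semitones, 1 wider than the major sixth (9), so augmented.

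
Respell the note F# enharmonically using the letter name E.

F# is pitch class 6. The letter E alone is pitch class 4.
To reach pitch class 6 from E requires an offset of +2 semitones, i.e. double sharp: E##.

E##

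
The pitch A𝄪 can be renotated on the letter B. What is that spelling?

B

Plain B sits at the same pitch as A##, so on the letter B the same pitch needs a natural: B.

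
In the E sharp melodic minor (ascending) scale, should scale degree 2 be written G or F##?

F##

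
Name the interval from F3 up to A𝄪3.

doubly augmented third

The letter names run F→A, a span of 2 letter steps, so the interval is some kind of third.
F to A## is 6 semitones. A major third is 4, so 6 makes it doubly augmented.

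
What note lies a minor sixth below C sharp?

E#

A sixth below C lands on the letter E.
A minor sixth spans 8 semitones, so C# moves to pitch class 5. On the letter E that is E#.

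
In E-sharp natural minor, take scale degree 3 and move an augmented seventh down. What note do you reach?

Scale degree 3 of E# natural minor is G#.
An augmented seventh (12 semitones) below G# lands on the letter A, giving Ab.

Ab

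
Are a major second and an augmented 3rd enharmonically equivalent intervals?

No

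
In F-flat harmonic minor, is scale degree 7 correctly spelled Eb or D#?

Each scale degree takes a distinct letter name. Degree 7 of a scale on F must use the letter E.
Eb and D# are enharmonically the same pitch, but only Eb uses the letter E, so it is the correct spelling here.

Eb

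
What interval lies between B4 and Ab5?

Counting letters B–C–D–E–F–G–A gives a seventh.
B→Ab = 9 semitones, 2 narrower than the major seventh (11), so diminished.

diminished seventh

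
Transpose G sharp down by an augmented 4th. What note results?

D

G down a perfect fourth is D, so the target letter is D.
From G#, an augmented fourth is 6 semitones down: D.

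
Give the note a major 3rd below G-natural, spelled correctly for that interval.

A third below G lands on the letter E.
A major third spans 4 semitones, so G moves to pitch class 3. On the letter E that is Eb.

Eb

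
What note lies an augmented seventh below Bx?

C#

B down a major seventh is C, so the target letter is C.
From B##, an augmented seventh is 12 semitones down: C#.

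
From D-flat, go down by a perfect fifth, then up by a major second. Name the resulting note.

Ab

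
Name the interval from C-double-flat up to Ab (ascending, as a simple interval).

augmented sixth

Counting letters C–D–E–F–G–A gives a sixth.
Cbb→Ab = 10 semitones, 1 wider than the major sixth (9), so augmented.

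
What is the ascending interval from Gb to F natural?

Counting letters G–A–B–C–D–E–F gives a seventh.
Gb→F = 11 semitones, exactly the major seventh.

major seventh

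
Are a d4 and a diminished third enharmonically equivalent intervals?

No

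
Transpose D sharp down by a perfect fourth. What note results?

A#

A fourth below D lands on the letter A.
A perfect fourth spans 5 semitones, so D# moves to pitch class 10. On the letter A that is A#.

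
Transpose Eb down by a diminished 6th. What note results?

G#

E down a major sixth is G, so the target letter is G.
From Eb, a diminished sixth is 7 semitones down: G#.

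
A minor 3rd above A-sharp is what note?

A third above A lands on the letter C.
A minor third spans 3 semitones, so A# moves to pitch class 1. On the letter C that is C#.

C#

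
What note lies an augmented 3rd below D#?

A third below D lands on the letter B.
An augmented third spans 5 semitones, so D# moves to pitch class 10. On the letter B that is Bb.

Bb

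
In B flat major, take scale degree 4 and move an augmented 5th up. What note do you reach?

Scale degree 4 of Bb major is Eb.
An augmented fifth (8 semitones) above Eb lands on the letter B, giving B.

B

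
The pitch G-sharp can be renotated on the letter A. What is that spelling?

G# is pitch class 8. The letter A alone is pitch class 9.
To reach pitch class 8 from A requires an offset of -1 semitone, i.e. flat: Ab.

Ab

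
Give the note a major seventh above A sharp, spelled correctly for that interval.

G##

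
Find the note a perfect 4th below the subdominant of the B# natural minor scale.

B#

The subdominant of B# natural minor is E#.
A perfect fourth (5 semitones) below E# lands on the letter B, giving B#.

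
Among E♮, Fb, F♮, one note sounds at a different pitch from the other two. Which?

In 12-tone equal temperament, enharmonic equivalents share a pitch class. E is pitch class 4; Fb is pitch class 4; F is pitch class 5.
E and Fb share pitch class 4, while F is pitch class 5.

F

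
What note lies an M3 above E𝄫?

Gb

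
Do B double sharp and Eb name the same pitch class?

No

B## is pitch class 1; Eb is pitch class 3.
The pitch classes differ (1 vs. 3), so they are not enharmonic equivalents.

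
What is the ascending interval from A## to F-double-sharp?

Counting letters A–B–C–D–E–F gives a sixth.
A##→F## = 8 semitones, 1 narrower than the major sixth (9), so minor.

minor sixth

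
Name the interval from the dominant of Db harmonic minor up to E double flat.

diminished fifth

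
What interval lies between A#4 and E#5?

perfect fifth

Counting letters A–B–C–D–E gives a fifth.
A#→E# = 7 semitones, exactly the perfect fifth.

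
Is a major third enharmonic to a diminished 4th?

A major third spans 4 semitones; a diminished fourth spans 4.
They are enharmonically equivalent.

Yes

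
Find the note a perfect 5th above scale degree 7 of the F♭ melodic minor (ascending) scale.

Scale degree 7 of Fb melodic minor (ascending) is Eb.
A perfect fifth (7 semitones) above Eb lands on the letter B, giving Bb.

Bb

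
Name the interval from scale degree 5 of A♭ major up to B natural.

augmented fifth

Scale degree 5 of Ab major is Eb.
Eb up to B: letters E→B make it a fifth; 8 semitones makes it augmented.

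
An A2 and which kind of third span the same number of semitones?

minor

An augmented second spans 3 semitones.
A third spanning 3 semitones is minor (the major third is 4).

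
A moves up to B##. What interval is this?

doubly augmented second

Counting letters A–B gives a second.
A→B## = 4 semitones, 2 wider than the major second (2), so doubly augmented.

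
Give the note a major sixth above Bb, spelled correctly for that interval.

G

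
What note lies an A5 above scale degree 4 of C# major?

C##

Scale degree 4 of C# major is F#.
An augmented fifth (8 semitones) above F# lands on the letter C, giving C##.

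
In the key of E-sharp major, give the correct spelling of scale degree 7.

D##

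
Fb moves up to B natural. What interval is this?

doubly augmented fourth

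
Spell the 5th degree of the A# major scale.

E#

Degree 5 takes the letter 4 steps above A, which is E.
In major, degree 5 sits 7 semitones above the tonic. A# + 7 semitones is pitch class 5, spelled on E as E#.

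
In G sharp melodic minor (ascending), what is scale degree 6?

Degree 6 takes the letter 5 steps above G, which is E.
In melodic minor (ascending), degree 6 sits 9 semitones above the tonic. G# + 9 semitones is pitch class 5, spelled on E as E#.

E#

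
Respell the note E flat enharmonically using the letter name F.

Fbb

Eb is pitch class 3. The letter F alone is pitch class 5.
To reach pitch class 3 from F requires an offset of -2 semitones, i.e. double flat: Fbb.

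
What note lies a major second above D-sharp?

D up a major second is E, so the target letter is E.
From D#, a major second is 2 semitones up: E#.

E#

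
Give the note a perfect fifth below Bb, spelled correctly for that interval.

B down a perfect fifth is E, so the target letter is E.
From Bb, a perfect fifth is 7 semitones down: Eb.

Eb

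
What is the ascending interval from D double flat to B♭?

augmented sixth

Counting letters D–E–F–G–A–B gives a sixth.
Dbb→Bb = 10 semitones, 1 wider than the major sixth (9), so augmented.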